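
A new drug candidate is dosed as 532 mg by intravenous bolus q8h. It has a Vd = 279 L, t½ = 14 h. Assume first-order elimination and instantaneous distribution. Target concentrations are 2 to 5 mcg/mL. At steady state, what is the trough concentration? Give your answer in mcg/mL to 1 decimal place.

τ/t½ = 8/14 ≈ 0.57143, so fraction remaining f = (1/2)^(8/14) ≈ 0.6730.
Accumulation ratio R = 1/(1 − f) ≈ 1/0.3270 ≈ 3.0581.
Single-dose peak C₀ = D/Vd = 532/279 ≈ 1.907 mcg/mL.
Cmax,ss = C₀/(1 − f) ≈ 1.907/0.3270 ≈ 5.832 mcg/mL.
Steady-state trough Cmin,ss = Cmax,ss·f ≈ 5.832 × 0.6730 ≈ 3.925 mcg/mL.
Trough 3.9 mcg/mL vs MEC 2 mcg/mL: adequate.

3.9 mcg/mL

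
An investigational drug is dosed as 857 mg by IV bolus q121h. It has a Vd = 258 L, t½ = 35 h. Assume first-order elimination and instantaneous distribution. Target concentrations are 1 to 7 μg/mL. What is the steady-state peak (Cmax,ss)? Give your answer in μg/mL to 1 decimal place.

3.7 μg/mL

k = ln2/t½ = ln2/35 ≈ 0.019804 h⁻¹; fraction remaining f = e^(−kτ) = e^(−0.019804×121) ≈ 0.0911.
Accumulation ratio R = 1/(1 − f) ≈ 1/0.9089 ≈ 1.1002.
Single-dose peak C₀ = D/Vd = 857/258 ≈ 3.322 μg/mL.
Cmax,ss = C₀/(1 − f) ≈ 3.322/0.9089 ≈ 3.655 μg/mL.
Peak 3.7 μg/mL vs MTC 7 μg/mL: below toxic threshold.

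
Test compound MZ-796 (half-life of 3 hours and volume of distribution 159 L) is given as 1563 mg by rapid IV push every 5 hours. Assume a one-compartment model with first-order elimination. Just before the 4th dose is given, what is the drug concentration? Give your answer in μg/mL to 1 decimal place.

f = (1/2)^(τ/t½) = (1/2)^(5/3) ≈ 0.3150.
C₀ = D/Vd = 1563/159 ≈ 9.830 μg/mL.
Before the 4th dose, 3 doses have been given. Superposition: Cmin = C₀·(f + f² + … + f^3).
≈ 9.830 × (0.3150 + 0.0992 + 0.0313) ≈ 9.830 × 0.4455 ≈ 4.379 μg/mL.

4.4 μg/mL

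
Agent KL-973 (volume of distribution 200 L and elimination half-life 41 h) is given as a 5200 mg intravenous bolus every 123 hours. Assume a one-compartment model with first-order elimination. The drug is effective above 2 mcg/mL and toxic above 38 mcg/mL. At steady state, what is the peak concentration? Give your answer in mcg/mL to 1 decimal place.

29.7 mcg/mL

τ = 123 h = 3 half-lives, so f = (1/2)^3 = 0.125.
Accumulation ratio R = 1/(1 − f) = 1/0.875 = 8/7.
Single-dose peak C₀ = D/Vd = 5200/200 = 26 mcg/mL.
Steady-state peak Cmax,ss = C₀·R = 26 × 8/7 ≈ 29.714 mcg/mL.
Peak 29.7 mcg/mL vs MTC 38 mcg/mL: below toxic threshold.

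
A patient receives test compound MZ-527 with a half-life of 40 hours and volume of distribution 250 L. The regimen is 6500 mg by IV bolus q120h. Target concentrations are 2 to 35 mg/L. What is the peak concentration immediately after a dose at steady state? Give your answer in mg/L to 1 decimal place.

The dosing interval is 3 half-lives, so f = 2^(−3) = 0.125.
Accumulation ratio R = 1/(1 − f) = 1/0.875 = 8/7.
Single-dose peak C₀ = D/Vd = 6500/250 = 26 mg/L.
Steady-state peak Cmax,ss = C₀·R = 26 × 8/7 ≈ 29.714 mg/L.
Peak 29.7 mg/L vs MTC 35 mg/L: below toxic threshold.

29.7 mg/L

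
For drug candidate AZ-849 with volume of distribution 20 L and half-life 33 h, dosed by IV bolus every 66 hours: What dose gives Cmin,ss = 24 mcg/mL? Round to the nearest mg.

1440 mg

τ/t½ = 66/33 ≈ 2, so f = (1/2)^(66/33) ≈ 0.250000.
Cmin,ss = (D/Vd)·f/(1−f), so D = Cmin,ss·Vd·(1−f)/f.
D = 24 × 20 × (1−f)/f ≈ 24 × 20 × 3.00000 ≈ 1440.00 mg.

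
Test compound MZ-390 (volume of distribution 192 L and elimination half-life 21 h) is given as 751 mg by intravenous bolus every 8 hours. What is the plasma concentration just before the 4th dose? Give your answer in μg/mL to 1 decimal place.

7.1 μg/mL

f = (1/2)^(τ/t½) = (1/2)^(8/21) ≈ 0.7679.
C₀ = D/Vd = 751/192 ≈ 3.911 μg/mL.
Before the 4th dose, 3 doses have been given. Superposition: Cmin = C₀·(f + f² + … + f^3).
≈ 3.911 × (0.7679 + 0.5897 + 0.4528) ≈ 3.911 × 1.8104 ≈ 7.080 μg/mL.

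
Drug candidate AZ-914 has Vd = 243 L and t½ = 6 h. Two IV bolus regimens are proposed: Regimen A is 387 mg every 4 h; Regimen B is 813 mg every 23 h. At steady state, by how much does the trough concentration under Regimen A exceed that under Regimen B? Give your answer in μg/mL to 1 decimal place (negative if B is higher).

2.5 μg/mL

Regimen A: f = (1/2)^(4/6) ≈ 0.6300; Cmin,ss = (387/243)·f/(1−f) ≈ 2.712 μg/mL.
Regimen B: f = (1/2)^(23/6) ≈ 0.0702; Cmin,ss = (813/243)·f/(1−f) ≈ 0.253 μg/mL.
Difference ≈ 2.712 − 0.253 ≈ 2.459 μg/mL.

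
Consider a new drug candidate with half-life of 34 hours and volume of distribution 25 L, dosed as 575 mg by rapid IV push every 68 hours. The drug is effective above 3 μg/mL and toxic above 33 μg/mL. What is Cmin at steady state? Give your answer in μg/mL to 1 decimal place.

7.7 μg/mL

The dosing interval is 2 half-lives, so f = 2^(−2) = 0.25.
Accumulation ratio R = 1/(1 − f) = 1/0.75 = 4/3.
Single-dose peak C₀ = D/Vd = 575/25 = 23 μg/mL.
Steady-state peak Cmax,ss = C₀·R = 23 × 4/3 ≈ 30.667 μg/mL.
Steady-state trough Cmin,ss = Cmax,ss·f ≈ 30.667 × 0.25 ≈ 7.667 μg/mL.
Trough 7.7 μg/mL vs MEC 3 μg/mL: adequate.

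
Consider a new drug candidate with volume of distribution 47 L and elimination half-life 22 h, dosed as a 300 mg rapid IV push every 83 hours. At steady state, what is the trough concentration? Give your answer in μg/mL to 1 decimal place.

0.5 μg/mL

τ/t½ = 83/22 ≈ 3.7727, so fraction remaining f = (1/2)^(83/22) ≈ 0.0732.
Each bolus raises the concentration by D/Vd = 300/47 ≈ 6.383 μg/mL.
Steady-state trough Cmin,ss = C₀·f/(1−f) ≈ 6.383 × 0.0732/0.9268 ≈ 0.504 μg/mL.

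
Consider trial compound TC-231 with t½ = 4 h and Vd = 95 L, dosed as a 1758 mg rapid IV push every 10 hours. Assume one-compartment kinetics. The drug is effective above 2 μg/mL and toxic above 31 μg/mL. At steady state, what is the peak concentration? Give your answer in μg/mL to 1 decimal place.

k = ln2/t½ = ln2/4 ≈ 0.173287 h⁻¹; fraction remaining f = e^(−kτ) = e^(−0.173287×10) ≈ 0.1768.
At steady state, accumulation factor R = 1/(1 − e^(−kτ)) ≈ 1.2148.
Each bolus raises the concentration by D/Vd = 1758/95 ≈ 18.505 μg/mL.
Steady-state peak Cmax,ss = C₀·R ≈ 18.505 × 1.2148 ≈ 22.480 μg/mL.
Peak 22.5 μg/mL vs MTC 31 μg/mL: below toxic threshold.

22.5 μg/mL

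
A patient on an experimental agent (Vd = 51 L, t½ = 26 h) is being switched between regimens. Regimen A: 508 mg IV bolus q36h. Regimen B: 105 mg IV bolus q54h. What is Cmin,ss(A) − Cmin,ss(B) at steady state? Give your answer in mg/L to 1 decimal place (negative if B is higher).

Regimen A: f = (1/2)^(36/26) ≈ 0.3830; Cmin,ss = (508/51)·f/(1−f) ≈ 6.183 mg/L.
Regimen B: f = (1/2)^(54/26) ≈ 0.2370; Cmin,ss = (105/51)·f/(1−f) ≈ 0.640 mg/L.
Difference ≈ 6.183 − 0.640 ≈ 5.543 mg/L.

5.5 mg/L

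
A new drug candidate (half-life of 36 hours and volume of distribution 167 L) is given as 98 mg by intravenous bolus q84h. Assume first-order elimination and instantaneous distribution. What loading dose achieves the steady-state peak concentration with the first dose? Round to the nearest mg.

f = (1/2)^(84/36) ≈ 0.198425; accumulation ratio R = 1/(1−f) ≈ 1.24754.
Loading dose to hit Cmax,ss on first dose: D_load = D_maint·R ≈ 98 × 1.24754 ≈ 122.26 mg.

122 mg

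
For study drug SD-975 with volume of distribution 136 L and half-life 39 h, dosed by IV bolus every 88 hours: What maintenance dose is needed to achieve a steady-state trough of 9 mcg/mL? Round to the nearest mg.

4624 mg

τ/t½ = 88/39 ≈ 2.2564, so f = (1/2)^(88/39) ≈ 0.209292.
Cmin,ss = (D/Vd)·f/(1−f), so D = Cmin,ss·Vd·(1−f)/f.
D = 9 × 136 × (1−f)/f ≈ 9 × 136 × 3.77801 ≈ 4624.28 mg.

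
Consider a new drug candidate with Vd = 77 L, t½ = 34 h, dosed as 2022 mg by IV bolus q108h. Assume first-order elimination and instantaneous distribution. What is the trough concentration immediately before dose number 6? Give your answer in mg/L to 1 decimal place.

f = (1/2)^(τ/t½) = (1/2)^(108/34) ≈ 0.1106.
C₀ = D/Vd = 2022/77 ≈ 26.260 mg/L.
Before the 6th dose, 5 doses have been given. Superposition: Cmin = C₀·(f + f² + … + f^5).
≈ 26.260 × (0.1106 + 0.0122 + 0.0014 + 0.0001 + 0.0000) ≈ 26.260 × 0.1243 ≈ 3.264 mg/L.

3.3 mg/L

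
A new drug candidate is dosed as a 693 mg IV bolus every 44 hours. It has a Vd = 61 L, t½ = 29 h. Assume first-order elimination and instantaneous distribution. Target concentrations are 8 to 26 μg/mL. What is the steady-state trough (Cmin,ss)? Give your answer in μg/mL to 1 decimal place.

6.1 μg/mL

τ/t½ = 44/29 ≈ 1.5172, so fraction remaining f = (1/2)^(44/29) ≈ 0.3494.
Accumulation ratio R = 1/(1 − f) ≈ 1/0.6506 ≈ 1.5370.
Single-dose peak C₀ = D/Vd = 693/61 ≈ 11.361 μg/mL.
Steady-state peak Cmax,ss = C₀·R ≈ 11.361 × 1.5370 ≈ 17.462 μg/mL.
Steady-state trough Cmin,ss = Cmax,ss·f ≈ 17.462 × 0.3494 ≈ 6.101 μg/mL.
Trough 6.1 μg/mL vs MEC 8 μg/mL: subtherapeutic.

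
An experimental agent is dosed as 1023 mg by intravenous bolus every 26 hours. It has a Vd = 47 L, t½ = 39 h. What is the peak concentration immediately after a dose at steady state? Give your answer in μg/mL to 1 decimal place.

58.8 μg/mL

Over one 26-h interval, 26/39 ≈ 0.66667 half-lives elapse, leaving f ≈ 0.6300 of each dose.
Accumulation ratio R = 1/(1 − f) ≈ 1/0.3700 ≈ 2.7027.
Each bolus raises the concentration by D/Vd = 1023/47 ≈ 21.766 μg/mL.
Steady-state peak Cmax,ss = C₀·R ≈ 21.766 × 2.7027 ≈ 58.827 μg/mL.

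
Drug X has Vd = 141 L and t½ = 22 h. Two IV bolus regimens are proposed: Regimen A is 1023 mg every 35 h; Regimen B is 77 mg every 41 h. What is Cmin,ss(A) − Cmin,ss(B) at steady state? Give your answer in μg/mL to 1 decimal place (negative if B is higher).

3.4 μg/mL

Regimen A: f = (1/2)^(35/22) ≈ 0.3320; Cmin,ss = (1023/141)·f/(1−f) ≈ 3.606 μg/mL.
Regimen B: f = (1/2)^(41/22) ≈ 0.2748; Cmin,ss = (77/141)·f/(1−f) ≈ 0.207 μg/mL.
Difference ≈ 3.606 − 0.207 ≈ 3.399 μg/mL.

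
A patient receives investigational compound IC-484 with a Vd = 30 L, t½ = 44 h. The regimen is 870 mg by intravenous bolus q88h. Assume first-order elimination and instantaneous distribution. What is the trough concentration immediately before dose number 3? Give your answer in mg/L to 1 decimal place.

9.1 mg/L

f = (1/2)^(τ/t½) = (1/2)^(88/44) ≈ 0.2500.
C₀ = D/Vd = 870/30 ≈ 29.000 mg/L.
Before the 3rd dose, 2 doses have been given. Superposition: Cmin = C₀·(f + f²).
≈ 29.000 × (0.2500 + 0.0625) ≈ 29.000 × 0.3125 ≈ 9.062 mg/L.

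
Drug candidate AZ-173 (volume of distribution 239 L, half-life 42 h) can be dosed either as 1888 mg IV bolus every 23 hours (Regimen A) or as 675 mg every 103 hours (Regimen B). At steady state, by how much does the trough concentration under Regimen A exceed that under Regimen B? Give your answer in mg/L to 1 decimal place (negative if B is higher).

16.5 mg/L

Regimen A: f = (1/2)^(23/42) ≈ 0.6841; Cmin,ss = (1888/239)·f/(1−f) ≈ 17.107 mg/L.
Regimen B: f = (1/2)^(103/42) ≈ 0.1827; Cmin,ss = (675/239)·f/(1−f) ≈ 0.631 mg/L.
Difference ≈ 17.107 − 0.631 ≈ 16.476 mg/L.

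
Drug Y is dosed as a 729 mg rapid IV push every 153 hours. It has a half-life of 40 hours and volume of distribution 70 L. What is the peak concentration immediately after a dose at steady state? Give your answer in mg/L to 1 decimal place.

k = ln2/t½ = ln2/40 ≈ 0.017329 h⁻¹; fraction remaining f = e^(−kτ) = e^(−0.017329×153) ≈ 0.0706.
Accumulation ratio R = 1/(1 − f) ≈ 1/0.9294 ≈ 1.0760.
Single-dose peak C₀ = D/Vd = 729/70 ≈ 10.414 mg/L.
Steady-state peak Cmax,ss = C₀·R ≈ 10.414 × 1.0760 ≈ 11.205 mg/L.

11.2 mg/L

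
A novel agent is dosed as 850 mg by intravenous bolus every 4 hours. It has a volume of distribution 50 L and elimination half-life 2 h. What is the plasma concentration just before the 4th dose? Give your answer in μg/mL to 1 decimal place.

5.6 μg/mL

f = (1/2)^(τ/t½) = (1/2)^(4/2) ≈ 0.2500.
C₀ = D/Vd = 850/50 ≈ 17.000 μg/mL.
Before the 4th dose, 3 doses have been given. Superposition: Cmin = C₀·(f + f² + … + f^3).
≈ 17.000 × (0.2500 + 0.0625 + 0.0156) ≈ 17.000 × 0.3281 ≈ 5.578 μg/mL.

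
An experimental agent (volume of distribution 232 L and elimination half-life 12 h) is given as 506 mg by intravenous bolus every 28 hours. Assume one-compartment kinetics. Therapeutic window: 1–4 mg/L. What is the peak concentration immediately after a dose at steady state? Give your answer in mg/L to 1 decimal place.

τ/t½ = 28/12 ≈ 2.3333, so fraction remaining f = (1/2)^(28/12) ≈ 0.1984.
Accumulation ratio R = 1/(1 − f) ≈ 1/0.8016 ≈ 1.2475.
Each bolus raises the concentration by D/Vd = 506/232 ≈ 2.181 mg/L.
Cmax,ss = C₀/(1 − f) ≈ 2.181/0.8016 ≈ 2.721 mg/L.
Peak 2.7 mg/L vs MTC 4 mg/L: below toxic threshold.

2.7 mg/L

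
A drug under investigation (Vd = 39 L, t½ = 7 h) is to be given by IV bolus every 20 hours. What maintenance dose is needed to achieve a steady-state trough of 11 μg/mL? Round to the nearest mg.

2679 mg

τ/t½ = 20/7 ≈ 2.8571, so f = (1/2)^(20/7) ≈ 0.138011.
Cmin,ss = (D/Vd)·f/(1−f), so D = Cmin,ss·Vd·(1−f)/f.
D = 11 × 39 × (1−f)/f ≈ 11 × 39 × 6.24580 ≈ 2679.45 mg.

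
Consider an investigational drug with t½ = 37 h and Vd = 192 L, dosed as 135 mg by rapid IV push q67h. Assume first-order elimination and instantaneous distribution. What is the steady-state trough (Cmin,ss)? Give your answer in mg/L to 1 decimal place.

0.3 mg/L

k = ln2/t½ = ln2/37 ≈ 0.018734 h⁻¹; fraction remaining f = e^(−kτ) = e^(−0.018734×67) ≈ 0.2850.
Single-dose peak C₀ = D/Vd = 135/192 ≈ 0.703 mg/L.
Steady-state trough Cmin,ss = C₀·f/(1−f) ≈ 0.703 × 0.2850/0.7150 ≈ 0.280 mg/L.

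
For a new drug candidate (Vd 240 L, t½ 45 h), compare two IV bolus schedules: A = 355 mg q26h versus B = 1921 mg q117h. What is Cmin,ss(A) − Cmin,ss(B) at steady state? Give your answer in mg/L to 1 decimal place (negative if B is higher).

Regimen A: f = (1/2)^(26/45) ≈ 0.6700; Cmin,ss = (355/240)·f/(1−f) ≈ 3.003 mg/L.
Regimen B: f = (1/2)^(117/45) ≈ 0.1649; Cmin,ss = (1921/240)·f/(1−f) ≈ 1.581 mg/L.
Difference ≈ 3.003 − 1.581 ≈ 1.422 mg/L.

1.4 mg/L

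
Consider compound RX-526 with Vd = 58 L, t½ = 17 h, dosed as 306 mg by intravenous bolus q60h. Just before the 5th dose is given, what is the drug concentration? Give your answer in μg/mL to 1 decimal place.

0.5 μg/mL

f = (1/2)^(τ/t½) = (1/2)^(60/17) ≈ 0.0866.
C₀ = D/Vd = 306/58 ≈ 5.276 μg/mL.
Before the 5th dose, 4 doses have been given. Superposition: Cmin = C₀·(f + f² + … + f^4).
≈ 5.276 × (0.0866 + 0.0075 + 0.0006 + 0.0001) ≈ 5.276 × 0.0948 ≈ 0.500 μg/mL.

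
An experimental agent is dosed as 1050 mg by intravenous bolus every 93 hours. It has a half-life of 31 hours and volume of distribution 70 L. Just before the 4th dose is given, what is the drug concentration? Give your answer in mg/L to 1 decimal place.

f = (1/2)^(τ/t½) = (1/2)^(93/31) ≈ 0.1250.
C₀ = D/Vd = 1050/70 ≈ 15.000 mg/L.
Before the 4th dose, 3 doses have been given. Superposition: Cmin = C₀·(f + f² + … + f^3).
≈ 15.000 × (0.1250 + 0.0156 + 0.0020) ≈ 15.000 × 0.1426 ≈ 2.139 mg/L.

2.1 mg/L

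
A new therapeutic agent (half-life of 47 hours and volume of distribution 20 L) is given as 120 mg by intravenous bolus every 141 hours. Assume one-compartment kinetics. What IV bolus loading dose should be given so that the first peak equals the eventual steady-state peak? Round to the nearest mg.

137 mg

f = (1/2)^(141/47) ≈ 0.125000; accumulation ratio R = 1/(1−f) ≈ 1.14286.
Loading dose to hit Cmax,ss on first dose: D_load = D_maint·R ≈ 120 × 1.14286 ≈ 137.14 mg.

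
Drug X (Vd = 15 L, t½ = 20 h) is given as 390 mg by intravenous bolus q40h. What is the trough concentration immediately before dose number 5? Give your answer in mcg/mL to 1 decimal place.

8.6 mcg/mL

f = (1/2)^(τ/t½) = (1/2)^(40/20) ≈ 0.2500.
C₀ = D/Vd = 390/15 ≈ 26.000 mcg/mL.
Before the 5th dose, 4 doses have been given. Superposition: Cmin = C₀·(f + f² + … + f^4).
≈ 26.000 × (0.2500 + 0.0625 + 0.0156 + 0.0039) ≈ 26.000 × 0.3320 ≈ 8.632 mcg/mL.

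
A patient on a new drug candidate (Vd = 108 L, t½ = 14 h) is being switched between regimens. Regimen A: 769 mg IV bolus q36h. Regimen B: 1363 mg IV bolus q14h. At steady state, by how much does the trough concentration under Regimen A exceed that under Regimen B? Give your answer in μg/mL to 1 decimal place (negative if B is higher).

Regimen A: f = (1/2)^(36/14) ≈ 0.1682; Cmin,ss = (769/108)·f/(1−f) ≈ 1.440 μg/mL.
Regimen B: f = (1/2)^(14/14) ≈ 0.5000; Cmin,ss = (1363/108)·f/(1−f) ≈ 12.620 μg/mL.
Difference ≈ 1.440 − 12.620 ≈ -11.180 μg/mL.

-11.2 μg/mL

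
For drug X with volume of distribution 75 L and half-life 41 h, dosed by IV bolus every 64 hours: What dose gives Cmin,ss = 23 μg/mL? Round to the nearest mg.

3365 mg

τ/t½ = 64/41 ≈ 1.561, so f = (1/2)^(64/41) ≈ 0.338922.
Cmin,ss = (D/Vd)·f/(1−f), so D = Cmin,ss·Vd·(1−f)/f.
D = 23 × 75 × (1−f)/f ≈ 23 × 75 × 1.95053 ≈ 3364.66 mg.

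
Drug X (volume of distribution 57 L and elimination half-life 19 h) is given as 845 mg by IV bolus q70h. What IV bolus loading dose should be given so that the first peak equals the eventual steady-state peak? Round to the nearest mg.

916 mg

f = (1/2)^(70/19) ≈ 0.077793; accumulation ratio R = 1/(1−f) ≈ 1.08436.
Loading dose to hit Cmax,ss on first dose: D_load = D_maint·R ≈ 845 × 1.08436 ≈ 916.28 mg.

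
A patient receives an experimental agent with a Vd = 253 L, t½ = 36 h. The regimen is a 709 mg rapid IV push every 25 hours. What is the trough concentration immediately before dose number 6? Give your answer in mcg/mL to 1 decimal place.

4.1 mcg/mL

f = (1/2)^(τ/t½) = (1/2)^(25/36) ≈ 0.6179.
C₀ = D/Vd = 709/253 ≈ 2.802 mcg/mL.
Before the 6th dose, 5 doses have been given. Superposition: Cmin = C₀·(f + f² + … + f^5).
≈ 2.802 × (0.6179 + 0.3818 + 0.2359 + 0.1458 + 0.0901) ≈ 2.802 × 1.4715 ≈ 4.123 mcg/mL.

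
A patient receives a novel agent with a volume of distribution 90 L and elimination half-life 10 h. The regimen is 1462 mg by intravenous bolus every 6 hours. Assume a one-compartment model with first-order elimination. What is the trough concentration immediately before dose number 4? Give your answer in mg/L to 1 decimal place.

22.5 mg/L

f = (1/2)^(τ/t½) = (1/2)^(6/10) ≈ 0.6598.
C₀ = D/Vd = 1462/90 ≈ 16.244 mg/L.
Before the 4th dose, 3 doses have been given. Superposition: Cmin = C₀·(f + f² + … + f^3).
≈ 16.244 × (0.6598 + 0.4353 + 0.2872) ≈ 16.244 × 1.3823 ≈ 22.454 mg/L.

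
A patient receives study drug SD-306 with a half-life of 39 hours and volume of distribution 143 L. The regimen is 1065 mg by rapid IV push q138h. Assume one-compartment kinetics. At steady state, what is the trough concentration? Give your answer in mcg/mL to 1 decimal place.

k = ln2/t½ = ln2/39 ≈ 0.017773 h⁻¹; fraction remaining f = e^(−kτ) = e^(−0.017773×138) ≈ 0.0861.
At steady state, accumulation factor R = 1/(1 − e^(−kτ)) ≈ 1.0942.
Single-dose peak C₀ = D/Vd = 1065/143 ≈ 7.448 mcg/mL.
Steady-state peak Cmax,ss = C₀·R ≈ 7.448 × 1.0942 ≈ 8.150 mcg/mL.
Steady-state trough Cmin,ss = Cmax,ss·f ≈ 8.150 × 0.0861 ≈ 0.702 mcg/mL.

0.7 mcg/mL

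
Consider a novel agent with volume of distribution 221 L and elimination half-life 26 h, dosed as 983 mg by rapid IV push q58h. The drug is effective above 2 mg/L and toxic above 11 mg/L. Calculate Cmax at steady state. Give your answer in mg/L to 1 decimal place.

5.7 mg/L

τ/t½ = 58/26 ≈ 2.2308, so fraction remaining f = (1/2)^(58/26) ≈ 0.2130.
Accumulation ratio R = 1/(1 − f) ≈ 1/0.7870 ≈ 1.2706.
Single-dose peak C₀ = D/Vd = 983/221 ≈ 4.448 mg/L.
Steady-state peak Cmax,ss = C₀·R ≈ 4.448 × 1.2706 ≈ 5.652 mg/L.
Peak 5.7 mg/L vs MTC 11 mg/L: below toxic threshold.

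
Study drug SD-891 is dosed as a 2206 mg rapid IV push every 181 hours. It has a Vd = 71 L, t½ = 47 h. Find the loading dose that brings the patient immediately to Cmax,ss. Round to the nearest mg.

2370 mg

f = (1/2)^(181/47) ≈ 0.069297; accumulation ratio R = 1/(1−f) ≈ 1.07446.
Loading dose to hit Cmax,ss on first dose: D_load = D_maint·R ≈ 2206 × 1.07446 ≈ 2370.26 mg.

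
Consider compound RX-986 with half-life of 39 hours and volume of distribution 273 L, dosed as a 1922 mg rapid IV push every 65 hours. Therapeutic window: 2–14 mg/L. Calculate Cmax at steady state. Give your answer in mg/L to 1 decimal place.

Over one 65-h interval, 65/39 ≈ 1.6667 half-lives elapse, leaving f ≈ 0.3150 of each dose.
At steady state, accumulation factor R = 1/(1 − e^(−kτ)) ≈ 1.4599.
Single-dose peak C₀ = D/Vd = 1922/273 ≈ 7.040 mg/L.
Steady-state peak Cmax,ss = C₀·R ≈ 7.040 × 1.4599 ≈ 10.278 mg/L.
Peak 10.3 mg/L vs MTC 14 mg/L: below toxic threshold.

10.3 mg/L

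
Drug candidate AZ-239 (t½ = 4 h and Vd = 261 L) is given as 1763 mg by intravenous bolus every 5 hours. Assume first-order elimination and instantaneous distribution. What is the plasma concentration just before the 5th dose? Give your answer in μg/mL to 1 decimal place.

f = (1/2)^(τ/t½) = (1/2)^(5/4) ≈ 0.4204.
C₀ = D/Vd = 1763/261 ≈ 6.755 μg/mL.
Before the 5th dose, 4 doses have been given. Superposition: Cmin = C₀·(f + f² + … + f^4).
≈ 6.755 × (0.4204 + 0.1767 + 0.0743 + 0.0312) ≈ 6.755 × 0.7026 ≈ 4.746 μg/mL.

4.7 μg/mL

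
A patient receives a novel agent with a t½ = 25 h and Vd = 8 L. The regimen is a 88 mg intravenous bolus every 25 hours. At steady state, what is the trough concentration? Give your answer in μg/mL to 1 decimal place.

11.0 μg/mL

τ = 25 h = 1 half-life, so f = (1/2)^1 = 0.5.
At steady state, R = 1/(1 − 0.5) = 2/1.
Single-dose peak C₀ = D/Vd = 88/8 = 11 μg/mL.
Steady-state peak Cmax,ss = C₀·R = 11 × 2/1 ≈ 22.000 μg/mL.
Steady-state trough Cmin,ss = Cmax,ss·f ≈ 22.000 × 0.5 ≈ 11.000 μg/mL.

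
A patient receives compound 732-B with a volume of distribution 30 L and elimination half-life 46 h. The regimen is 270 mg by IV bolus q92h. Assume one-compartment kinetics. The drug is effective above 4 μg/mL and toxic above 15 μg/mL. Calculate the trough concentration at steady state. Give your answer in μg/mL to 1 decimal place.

3.0 μg/mL

τ = 92 h = 2 half-lives, so f = (1/2)^2 = 0.25.
At steady state, R = 1/(1 − 0.25) = 4/3.
Single-dose peak C₀ = D/Vd = 270/30 = 9 μg/mL.
Steady-state peak Cmax,ss = C₀·R = 9 × 4/3 ≈ 12.000 μg/mL.
Steady-state trough Cmin,ss = Cmax,ss·f ≈ 12.000 × 0.25 ≈ 3.000 μg/mL.
Trough 3.0 μg/mL vs MEC 4 μg/mL: subtherapeutic.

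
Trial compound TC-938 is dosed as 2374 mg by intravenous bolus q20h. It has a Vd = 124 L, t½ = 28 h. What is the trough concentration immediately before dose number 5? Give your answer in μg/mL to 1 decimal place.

25.8 μg/mL

f = (1/2)^(τ/t½) = (1/2)^(20/28) ≈ 0.6095.
C₀ = D/Vd = 2374/124 ≈ 19.145 μg/mL.
Before the 5th dose, 4 doses have been given. Superposition: Cmin = C₀·(f + f² + … + f^4).
≈ 19.145 × (0.6095 + 0.3715 + 0.2264 + 0.1380) ≈ 19.145 × 1.3454 ≈ 25.758 μg/mL.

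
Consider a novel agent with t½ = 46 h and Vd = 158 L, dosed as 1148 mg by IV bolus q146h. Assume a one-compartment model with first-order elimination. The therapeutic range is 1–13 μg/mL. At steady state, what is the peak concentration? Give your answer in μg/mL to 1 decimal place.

8.2 μg/mL

Over one 146-h interval, 146/46 ≈ 3.1739 half-lives elapse, leaving f ≈ 0.1108 of each dose.
Accumulation ratio R = 1/(1 − f) ≈ 1/0.8892 ≈ 1.1246.
Single-dose peak C₀ = D/Vd = 1148/158 ≈ 7.266 μg/mL.
Steady-state peak Cmax,ss = C₀·R ≈ 7.266 × 1.1246 ≈ 8.171 μg/mL.
Peak 8.2 μg/mL vs MTC 13 μg/mL: below toxic threshold.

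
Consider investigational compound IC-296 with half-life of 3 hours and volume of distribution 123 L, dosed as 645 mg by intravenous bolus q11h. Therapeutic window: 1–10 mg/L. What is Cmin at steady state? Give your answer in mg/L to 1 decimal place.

0.4 mg/L

k = ln2/t½ = ln2/3 ≈ 0.231049 h⁻¹; fraction remaining f = e^(−kτ) = e^(−0.231049×11) ≈ 0.0787.
Each bolus raises the concentration by D/Vd = 645/123 ≈ 5.244 mg/L.
Steady-state trough Cmin,ss = C₀·f/(1−f) ≈ 5.244 × 0.0787/0.9213 ≈ 0.448 mg/L.
Trough 0.4 mg/L vs MEC 1 mg/L: subtherapeutic.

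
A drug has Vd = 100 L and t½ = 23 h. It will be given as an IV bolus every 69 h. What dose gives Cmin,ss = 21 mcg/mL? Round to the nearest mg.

14700 mg

τ/t½ = 69/23 ≈ 3, so f = (1/2)^(69/23) ≈ 0.125000.
Cmin,ss = (D/Vd)·f/(1−f), so D = Cmin,ss·Vd·(1−f)/f.
D = 21 × 100 × (1−f)/f ≈ 21 × 100 × 7.00000 ≈ 14700.00 mg.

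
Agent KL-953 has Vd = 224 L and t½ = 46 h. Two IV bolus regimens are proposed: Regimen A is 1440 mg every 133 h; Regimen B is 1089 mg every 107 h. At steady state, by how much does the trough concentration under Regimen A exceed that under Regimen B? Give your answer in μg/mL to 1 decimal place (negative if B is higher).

Regimen A: f = (1/2)^(133/46) ≈ 0.1348; Cmin,ss = (1440/224)·f/(1−f) ≈ 1.002 μg/mL.
Regimen B: f = (1/2)^(107/46) ≈ 0.1994; Cmin,ss = (1089/224)·f/(1−f) ≈ 1.211 μg/mL.
Difference ≈ 1.002 − 1.211 ≈ -0.209 μg/mL.

-0.2 μg/mL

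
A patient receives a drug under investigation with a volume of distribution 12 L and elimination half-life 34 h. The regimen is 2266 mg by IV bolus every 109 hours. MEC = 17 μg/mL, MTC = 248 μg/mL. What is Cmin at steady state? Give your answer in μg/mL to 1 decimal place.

k = ln2/t½ = ln2/34 ≈ 0.020387 h⁻¹; fraction remaining f = e^(−kτ) = e^(−0.020387×109) ≈ 0.1084.
Each bolus raises the concentration by D/Vd = 2266/12 ≈ 188.833 μg/mL.
Steady-state trough Cmin,ss = C₀·f/(1−f) ≈ 188.833 × 0.1084/0.8916 ≈ 22.958 μg/mL.
Trough 23.0 μg/mL vs MEC 17 μg/mL: adequate.

23.0 μg/mL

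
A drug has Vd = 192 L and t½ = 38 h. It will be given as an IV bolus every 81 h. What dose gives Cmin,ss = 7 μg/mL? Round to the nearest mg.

4545 mg

τ/t½ = 81/38 ≈ 2.1316, so f = (1/2)^(81/38) ≈ 0.228208.
Cmin,ss = (D/Vd)·f/(1−f), so D = Cmin,ss·Vd·(1−f)/f.
D = 7 × 192 × (1−f)/f ≈ 7 × 192 × 3.38197 ≈ 4545.37 mg.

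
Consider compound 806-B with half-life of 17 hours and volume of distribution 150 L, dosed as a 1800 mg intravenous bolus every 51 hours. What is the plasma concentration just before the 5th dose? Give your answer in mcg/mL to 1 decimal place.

f = (1/2)^(τ/t½) = (1/2)^(51/17) ≈ 0.1250.
C₀ = D/Vd = 1800/150 ≈ 12.000 mcg/mL.
Before the 5th dose, 4 doses have been given. Superposition: Cmin = C₀·(f + f² + … + f^4).
≈ 12.000 × (0.1250 + 0.0156 + 0.0020 + 0.0002) ≈ 12.000 × 0.1428 ≈ 1.714 mcg/mL.

1.7 mcg/mL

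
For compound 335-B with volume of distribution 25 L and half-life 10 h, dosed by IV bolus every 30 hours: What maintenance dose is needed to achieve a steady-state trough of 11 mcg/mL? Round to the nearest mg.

1925 mg

τ/t½ = 30/10 ≈ 3, so f = (1/2)^(30/10) ≈ 0.125000.
Cmin,ss = (D/Vd)·f/(1−f), so D = Cmin,ss·Vd·(1−f)/f.
D = 11 × 25 × (1−f)/f ≈ 11 × 25 × 7.00000 ≈ 1925.00 mg.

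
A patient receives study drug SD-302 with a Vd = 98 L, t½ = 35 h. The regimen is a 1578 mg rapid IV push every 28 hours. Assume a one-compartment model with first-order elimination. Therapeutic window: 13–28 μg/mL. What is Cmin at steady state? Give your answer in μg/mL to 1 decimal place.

τ/t½ = 28/35 ≈ 0.8, so fraction remaining f = (1/2)^(28/35) ≈ 0.5743.
At steady state, accumulation factor R = 1/(1 − e^(−kτ)) ≈ 2.3491.
Each bolus raises the concentration by D/Vd = 1578/98 ≈ 16.102 μg/mL.
Cmax,ss = C₀/(1 − f) ≈ 16.102/0.4257 ≈ 37.825 μg/mL.
Steady-state trough Cmin,ss = Cmax,ss·f ≈ 37.825 × 0.5743 ≈ 21.723 μg/mL.
Trough 21.7 μg/mL vs MEC 13 μg/mL: adequate.

21.7 μg/mL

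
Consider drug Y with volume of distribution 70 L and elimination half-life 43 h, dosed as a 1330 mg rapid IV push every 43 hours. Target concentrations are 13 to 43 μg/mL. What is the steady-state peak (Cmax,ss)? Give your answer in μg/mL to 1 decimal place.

The dosing interval is 1 half-life, so f = 2^(−1) = 0.5.
Accumulation ratio R = 1/(1 − f) = 1/0.5 = 2/1.
Single-dose peak C₀ = D/Vd = 1330/70 = 19 μg/mL.
Steady-state peak Cmax,ss = C₀·R = 19 × 2/1 ≈ 38.000 μg/mL.
Peak 38.0 μg/mL vs MTC 43 μg/mL: below toxic threshold.

38.0 μg/mL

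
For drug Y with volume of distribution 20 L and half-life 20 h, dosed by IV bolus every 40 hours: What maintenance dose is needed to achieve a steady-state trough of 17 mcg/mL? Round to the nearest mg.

τ/t½ = 40/20 ≈ 2, so f = (1/2)^(40/20) ≈ 0.250000.
Cmin,ss = (D/Vd)·f/(1−f), so D = Cmin,ss·Vd·(1−f)/f.
D = 17 × 20 × (1−f)/f ≈ 17 × 20 × 3.00000 ≈ 1020.00 mg.

1020 mg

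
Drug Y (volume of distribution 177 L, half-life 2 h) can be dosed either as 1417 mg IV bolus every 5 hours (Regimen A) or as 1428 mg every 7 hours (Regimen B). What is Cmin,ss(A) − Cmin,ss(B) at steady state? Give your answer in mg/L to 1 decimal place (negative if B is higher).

Regimen A: f = (1/2)^(5/2) ≈ 0.1768; Cmin,ss = (1417/177)·f/(1−f) ≈ 1.719 mg/L.
Regimen B: f = (1/2)^(7/2) ≈ 0.0884; Cmin,ss = (1428/177)·f/(1−f) ≈ 0.782 mg/L.
Difference ≈ 1.719 − 0.782 ≈ 0.937 mg/L.

0.9 mg/L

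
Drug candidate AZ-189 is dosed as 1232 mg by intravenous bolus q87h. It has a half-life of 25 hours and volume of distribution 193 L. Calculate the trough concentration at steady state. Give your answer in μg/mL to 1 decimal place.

Over one 87-h interval, 87/25 ≈ 3.48 half-lives elapse, leaving f ≈ 0.0896 of each dose.
Each bolus raises the concentration by D/Vd = 1232/193 ≈ 6.383 μg/mL.
Steady-state trough Cmin,ss = C₀·f/(1−f) ≈ 6.383 × 0.0896/0.9104 ≈ 0.628 μg/mL.

0.6 μg/mL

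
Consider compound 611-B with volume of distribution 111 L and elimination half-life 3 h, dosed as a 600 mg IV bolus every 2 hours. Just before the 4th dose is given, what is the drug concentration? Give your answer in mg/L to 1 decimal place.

6.9 mg/L

f = (1/2)^(τ/t½) = (1/2)^(2/3) ≈ 0.6300.
C₀ = D/Vd = 600/111 ≈ 5.405 mg/L.
Before the 4th dose, 3 doses have been given. Superposition: Cmin = C₀·(f + f² + … + f^3).
≈ 5.405 × (0.6300 + 0.3969 + 0.2500) ≈ 5.405 × 1.2769 ≈ 6.902 mg/L.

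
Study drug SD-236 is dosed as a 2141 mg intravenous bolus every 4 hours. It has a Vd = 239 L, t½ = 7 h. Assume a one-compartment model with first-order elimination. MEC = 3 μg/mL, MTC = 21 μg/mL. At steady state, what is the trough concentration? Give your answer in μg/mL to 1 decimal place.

Over one 4-h interval, 4/7 ≈ 0.57143 half-lives elapse, leaving f ≈ 0.6730 of each dose.
Accumulation ratio R = 1/(1 − f) ≈ 1/0.3270 ≈ 3.0581.
Single-dose peak C₀ = D/Vd = 2141/239 ≈ 8.958 μg/mL.
Cmax,ss = C₀/(1 − f) ≈ 8.958/0.3270 ≈ 27.394 μg/mL.
Steady-state trough Cmin,ss = Cmax,ss·f ≈ 27.394 × 0.6730 ≈ 18.436 μg/mL.
Trough 18.4 μg/mL vs MEC 3 μg/mL: adequate.

18.4 μg/mL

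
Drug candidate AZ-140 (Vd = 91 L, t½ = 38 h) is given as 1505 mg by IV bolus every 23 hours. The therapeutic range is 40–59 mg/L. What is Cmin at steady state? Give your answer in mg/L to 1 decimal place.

Over one 23-h interval, 23/38 ≈ 0.60526 half-lives elapse, leaving f ≈ 0.6574 of each dose.
At steady state, accumulation factor R = 1/(1 − e^(−kτ)) ≈ 2.9189.
Each bolus raises the concentration by D/Vd = 1505/91 ≈ 16.538 mg/L.
Cmax,ss = C₀/(1 − f) ≈ 16.538/0.3426 ≈ 48.272 mg/L.
Steady-state trough Cmin,ss = Cmax,ss·f ≈ 48.272 × 0.6574 ≈ 31.734 mg/L.
Trough 31.7 mg/L vs MEC 40 mg/L: subtherapeutic.

31.7 mg/L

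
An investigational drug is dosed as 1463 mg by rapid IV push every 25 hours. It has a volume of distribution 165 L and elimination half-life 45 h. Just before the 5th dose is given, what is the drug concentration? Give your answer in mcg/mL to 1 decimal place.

14.8 mcg/mL

f = (1/2)^(τ/t½) = (1/2)^(25/45) ≈ 0.6804.
C₀ = D/Vd = 1463/165 ≈ 8.867 mcg/mL.
Before the 5th dose, 4 doses have been given. Superposition: Cmin = C₀·(f + f² + … + f^4).
≈ 8.867 × (0.6804 + 0.4629 + 0.3150 + 0.2143) ≈ 8.867 × 1.6726 ≈ 14.831 mcg/mL.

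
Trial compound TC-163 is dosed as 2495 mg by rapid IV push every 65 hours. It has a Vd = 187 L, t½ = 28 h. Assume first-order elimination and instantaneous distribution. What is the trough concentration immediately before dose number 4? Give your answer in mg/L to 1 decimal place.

f = (1/2)^(τ/t½) = (1/2)^(65/28) ≈ 0.2001.
C₀ = D/Vd = 2495/187 ≈ 13.342 mg/L.
Before the 4th dose, 3 doses have been given. Superposition: Cmin = C₀·(f + f² + … + f^3).
≈ 13.342 × (0.2001 + 0.0400 + 0.0080) ≈ 13.342 × 0.2481 ≈ 3.310 mg/L.

3.3 mg/L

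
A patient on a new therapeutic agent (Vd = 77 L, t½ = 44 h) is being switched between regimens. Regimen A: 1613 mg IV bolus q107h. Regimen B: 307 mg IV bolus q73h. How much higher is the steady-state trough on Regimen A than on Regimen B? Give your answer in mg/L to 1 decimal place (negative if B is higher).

2.9 mg/L

Regimen A: f = (1/2)^(107/44) ≈ 0.1853; Cmin,ss = (1613/77)·f/(1−f) ≈ 4.765 mg/L.
Regimen B: f = (1/2)^(73/44) ≈ 0.3166; Cmin,ss = (307/77)·f/(1−f) ≈ 1.847 mg/L.
Difference ≈ 4.765 − 1.847 ≈ 2.918 mg/L.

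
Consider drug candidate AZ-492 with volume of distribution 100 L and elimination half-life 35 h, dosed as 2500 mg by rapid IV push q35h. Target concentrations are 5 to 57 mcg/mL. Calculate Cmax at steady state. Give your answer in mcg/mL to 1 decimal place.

50.0 mcg/mL

The dosing interval is 1 half-life, so f = 2^(−1) = 0.5.
Accumulation ratio R = 1/(1 − f) = 1/0.5 = 2/1.
Single-dose peak C₀ = D/Vd = 2500/100 = 25 mcg/mL.
Steady-state peak Cmax,ss = C₀·R = 25 × 2/1 ≈ 50.000 mcg/mL.
Peak 50.0 mcg/mL vs MTC 57 mcg/mL: below toxic threshold.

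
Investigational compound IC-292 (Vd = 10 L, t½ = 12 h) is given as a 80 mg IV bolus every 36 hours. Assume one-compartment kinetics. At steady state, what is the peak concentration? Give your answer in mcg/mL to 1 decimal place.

τ = 36 h = 3 half-lives, so f = (1/2)^3 = 0.125.
Accumulation ratio R = 1/(1 − f) = 1/0.875 = 8/7.
Single-dose peak C₀ = D/Vd = 80/10 = 8 mcg/mL.
Steady-state peak Cmax,ss = C₀·R = 8 × 8/7 ≈ 9.143 mcg/mL.

9.1 mcg/mL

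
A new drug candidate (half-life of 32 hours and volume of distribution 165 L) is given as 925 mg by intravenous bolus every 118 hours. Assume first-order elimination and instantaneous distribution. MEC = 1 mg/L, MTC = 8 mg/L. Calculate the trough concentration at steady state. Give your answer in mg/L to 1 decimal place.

Over one 118-h interval, 118/32 ≈ 3.6875 half-lives elapse, leaving f ≈ 0.0776 of each dose.
Each bolus raises the concentration by D/Vd = 925/165 ≈ 5.606 mg/L.
Steady-state trough Cmin,ss = C₀·f/(1−f) ≈ 5.606 × 0.0776/0.9224 ≈ 0.472 mg/L.
Trough 0.5 mg/L vs MEC 1 mg/L: subtherapeutic.

0.5 mg/L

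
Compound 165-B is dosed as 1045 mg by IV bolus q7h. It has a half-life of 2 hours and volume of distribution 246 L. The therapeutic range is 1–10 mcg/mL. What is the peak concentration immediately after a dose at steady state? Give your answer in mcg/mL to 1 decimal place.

4.7 mcg/mL

Over one 7-h interval, 7/2 ≈ 3.5 half-lives elapse, leaving f ≈ 0.0884 of each dose.
At steady state, accumulation factor R = 1/(1 − e^(−kτ)) ≈ 1.0970.
Single-dose peak C₀ = D/Vd = 1045/246 ≈ 4.248 mcg/mL.
Steady-state peak Cmax,ss = C₀·R ≈ 4.248 × 1.0970 ≈ 4.660 mcg/mL.
Peak 4.7 mcg/mL vs MTC 10 mcg/mL: below toxic threshold.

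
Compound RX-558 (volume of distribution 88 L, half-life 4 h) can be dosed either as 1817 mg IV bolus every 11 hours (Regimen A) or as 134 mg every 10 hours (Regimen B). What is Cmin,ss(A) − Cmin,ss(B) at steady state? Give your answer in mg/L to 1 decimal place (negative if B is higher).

3.3 mg/L

Regimen A: f = (1/2)^(11/4) ≈ 0.1487; Cmin,ss = (1817/88)·f/(1−f) ≈ 3.607 mg/L.
Regimen B: f = (1/2)^(10/4) ≈ 0.1768; Cmin,ss = (134/88)·f/(1−f) ≈ 0.327 mg/L.
Difference ≈ 3.607 − 0.327 ≈ 3.280 mg/L.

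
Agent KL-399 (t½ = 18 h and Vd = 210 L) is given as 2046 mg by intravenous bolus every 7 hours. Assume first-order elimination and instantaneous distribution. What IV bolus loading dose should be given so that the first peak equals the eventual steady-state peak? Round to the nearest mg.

8659 mg

f = (1/2)^(7/18) ≈ 0.763718; accumulation ratio R = 1/(1−f) ≈ 4.23223.
Loading dose to hit Cmax,ss on first dose: D_load = D_maint·R ≈ 2046 × 4.23223 ≈ 8659.14 mg.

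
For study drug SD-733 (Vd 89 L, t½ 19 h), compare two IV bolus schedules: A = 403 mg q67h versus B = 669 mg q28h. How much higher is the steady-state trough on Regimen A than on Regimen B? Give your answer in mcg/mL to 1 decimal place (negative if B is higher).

Regimen A: f = (1/2)^(67/19) ≈ 0.0868; Cmin,ss = (403/89)·f/(1−f) ≈ 0.430 mcg/mL.
Regimen B: f = (1/2)^(28/19) ≈ 0.3601; Cmin,ss = (669/89)·f/(1−f) ≈ 4.230 mcg/mL.
Difference ≈ 0.430 − 4.230 ≈ -3.800 mcg/mL.

-3.8 mcg/mL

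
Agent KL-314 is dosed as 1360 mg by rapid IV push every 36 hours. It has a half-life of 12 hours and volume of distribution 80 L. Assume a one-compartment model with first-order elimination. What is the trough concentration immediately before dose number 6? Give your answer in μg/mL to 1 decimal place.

f = (1/2)^(τ/t½) = (1/2)^(36/12) ≈ 0.1250.
C₀ = D/Vd = 1360/80 ≈ 17.000 μg/mL.
Before the 6th dose, 5 doses have been given. Superposition: Cmin = C₀·(f + f² + … + f^5).
≈ 17.000 × (0.1250 + 0.0156 + 0.0020 + 0.0002 + 0.0000) ≈ 17.000 × 0.1428 ≈ 2.428 μg/mL.

2.4 μg/mL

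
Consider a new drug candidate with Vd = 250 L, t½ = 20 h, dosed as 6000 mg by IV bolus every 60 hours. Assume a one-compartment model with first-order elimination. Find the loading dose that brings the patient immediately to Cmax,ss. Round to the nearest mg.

f = (1/2)^(60/20) ≈ 0.125000; accumulation ratio R = 1/(1−f) ≈ 1.14286.
Loading dose to hit Cmax,ss on first dose: D_load = D_maint·R ≈ 6000 × 1.14286 ≈ 6857.16 mg.

6857 mg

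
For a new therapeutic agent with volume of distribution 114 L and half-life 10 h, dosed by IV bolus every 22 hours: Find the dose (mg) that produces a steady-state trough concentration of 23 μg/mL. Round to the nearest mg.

τ/t½ = 22/10 ≈ 2.2, so f = (1/2)^(22/10) ≈ 0.217638.
Cmin,ss = (D/Vd)·f/(1−f), so D = Cmin,ss·Vd·(1−f)/f.
D = 23 × 114 × (1−f)/f ≈ 23 × 114 × 3.59479 ≈ 9425.54 mg.

9426 mg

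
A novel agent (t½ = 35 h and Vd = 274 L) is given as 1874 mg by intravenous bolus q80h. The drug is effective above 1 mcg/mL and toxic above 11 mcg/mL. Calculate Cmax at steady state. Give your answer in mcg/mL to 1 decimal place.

8.6 mcg/mL

k = ln2/t½ = ln2/35 ≈ 0.019804 h⁻¹; fraction remaining f = e^(−kτ) = e^(−0.019804×80) ≈ 0.2051.
Accumulation ratio R = 1/(1 − f) ≈ 1/0.7949 ≈ 1.2580.
Single-dose peak C₀ = D/Vd = 1874/274 ≈ 6.839 mcg/mL.
Steady-state peak Cmax,ss = C₀·R ≈ 6.839 × 1.2580 ≈ 8.603 mcg/mL.
Peak 8.6 mcg/mL vs MTC 11 mcg/mL: below toxic threshold.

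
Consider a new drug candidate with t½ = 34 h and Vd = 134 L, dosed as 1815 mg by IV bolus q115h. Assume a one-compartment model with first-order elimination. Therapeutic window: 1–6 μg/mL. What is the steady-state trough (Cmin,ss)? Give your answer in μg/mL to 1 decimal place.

1.4 μg/mL

Over one 115-h interval, 115/34 ≈ 3.3824 half-lives elapse, leaving f ≈ 0.0959 of each dose.
Single-dose peak C₀ = D/Vd = 1815/134 ≈ 13.545 μg/mL.
Steady-state trough Cmin,ss = C₀·f/(1−f) ≈ 13.545 × 0.0959/0.9041 ≈ 1.437 μg/mL.
Trough 1.4 μg/mL vs MEC 1 μg/mL: adequate.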